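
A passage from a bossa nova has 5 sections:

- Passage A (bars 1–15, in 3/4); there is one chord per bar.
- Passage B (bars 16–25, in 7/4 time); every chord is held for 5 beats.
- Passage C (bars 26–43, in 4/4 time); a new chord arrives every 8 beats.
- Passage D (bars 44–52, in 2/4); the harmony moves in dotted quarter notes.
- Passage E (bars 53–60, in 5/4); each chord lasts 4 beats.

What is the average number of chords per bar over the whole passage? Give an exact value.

A: 15 bars of 3 beats is 45 beats; at 3 beats each that's 15 chords.
B: 10 bars of 7 beats is 70 beats; at 5 beats each that's 14 chords.
C: 18 bars of 4 beats is 72 beats; at 8 beats each that's 9 chords.
D: 9 bars of 2 beats is 18 beats; at 1.5 beats each that's 12 chords.
E: 8 bars of 5 beats is 40 beats; at 4 beats each that's 10 chords.
Overall: 60 chords over 60 bars → 60/60 = 1 chords per bar.

1 chords per bar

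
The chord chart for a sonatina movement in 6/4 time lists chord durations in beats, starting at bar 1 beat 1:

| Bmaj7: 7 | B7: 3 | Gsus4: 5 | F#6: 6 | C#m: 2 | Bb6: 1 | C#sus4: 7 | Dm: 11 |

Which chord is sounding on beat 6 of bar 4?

Beat 6 of bar 4 is beat (4−1)×6 + 6 = 24 overall.
Running totals: Bmaj7 ends at 7, B7 ends at 10, Gsus4 ends at 15, F#6 ends at 21, C#m ends at 23, Bb6 ends at 24.
Beat 24 falls within Bb6.

Bb6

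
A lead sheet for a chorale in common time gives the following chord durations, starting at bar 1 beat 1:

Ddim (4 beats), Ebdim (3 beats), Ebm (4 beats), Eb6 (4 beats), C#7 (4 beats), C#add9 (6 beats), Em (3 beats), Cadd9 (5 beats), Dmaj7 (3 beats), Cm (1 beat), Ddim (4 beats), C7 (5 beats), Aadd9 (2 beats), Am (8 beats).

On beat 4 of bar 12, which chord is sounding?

Aadd9

Beat 4 of bar 12 is beat (12−1)×4 + 4 = 48 overall.
Running totals: Ddim ends at 4, Ebdim ends at 7, Ebm ends at 11, Eb6 ends at 15, C#7 ends at 19, C#add9 ends at 25, Em ends at 28, Cadd9 ends at 33, Dmaj7 ends at 36, Cm ends at 37, Ddim ends at 41, C7 ends at 46, Aadd9 ends at 48.
Beat 48 falls within Aadd9.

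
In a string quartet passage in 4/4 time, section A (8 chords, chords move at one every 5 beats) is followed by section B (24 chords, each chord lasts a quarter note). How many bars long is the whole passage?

A: 8 × 5 = 40 beats = 10 bars.
B: 24 × 1 = 24 beats = 6 bars.
Total: 10 + 6 = 16 bars.

16 bars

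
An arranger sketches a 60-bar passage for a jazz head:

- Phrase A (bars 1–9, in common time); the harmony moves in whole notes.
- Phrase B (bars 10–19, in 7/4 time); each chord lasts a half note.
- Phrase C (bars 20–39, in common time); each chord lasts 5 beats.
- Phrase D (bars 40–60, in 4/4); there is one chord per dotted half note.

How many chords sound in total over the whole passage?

A: 9·4 = 36 beats, 36/4 = 9 chords.
B: 10·7 = 70 beats, 70/2 = 35 chords.
C: 20·4 = 80 beats, 80/5 = 16 chords.
D: 21·4 = 84 beats, 84/3 = 28 chords.
Total: 9 + 35 + 16 + 28 = 88.

88 chords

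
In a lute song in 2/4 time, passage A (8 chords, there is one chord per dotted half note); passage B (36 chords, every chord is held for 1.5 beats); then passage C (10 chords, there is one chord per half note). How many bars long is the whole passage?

49 bars

A: 8 × 3 = 24 beats = 12 bars.
B: 36 × 1.5 = 54 beats = 27 bars.
C: 10 × 2 = 20 beats = 10 bars.
Total: 12 + 27 + 10 = 49 bars.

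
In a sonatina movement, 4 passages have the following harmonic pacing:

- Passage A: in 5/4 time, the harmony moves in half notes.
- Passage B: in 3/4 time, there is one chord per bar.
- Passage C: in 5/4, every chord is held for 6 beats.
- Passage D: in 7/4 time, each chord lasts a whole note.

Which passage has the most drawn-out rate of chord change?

A: each chord is 2 beats in 5/4, so 2.5 per bar.
B: each chord is 3 beats in 3/4, so 1 per bar.
C: each chord is 6 beats in 5/4, so 5/6 per bar.
D: each chord is 4 beats in 7/4, so 1.75 per bar.
Slowest is C at 5/6 chords/bar.

Passage C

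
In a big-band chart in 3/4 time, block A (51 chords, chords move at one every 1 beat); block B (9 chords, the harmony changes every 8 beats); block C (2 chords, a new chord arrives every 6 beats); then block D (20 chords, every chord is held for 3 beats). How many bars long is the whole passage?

65 bars

A: 51 × 1 = 51 beats = 17 bars.
B: 9 × 8 = 72 beats = 24 bars.
C: 2 × 6 = 12 beats = 4 bars.
D: 20 × 3 = 60 beats = 20 bars.
Total: 17 + 24 + 4 + 20 = 65 bars.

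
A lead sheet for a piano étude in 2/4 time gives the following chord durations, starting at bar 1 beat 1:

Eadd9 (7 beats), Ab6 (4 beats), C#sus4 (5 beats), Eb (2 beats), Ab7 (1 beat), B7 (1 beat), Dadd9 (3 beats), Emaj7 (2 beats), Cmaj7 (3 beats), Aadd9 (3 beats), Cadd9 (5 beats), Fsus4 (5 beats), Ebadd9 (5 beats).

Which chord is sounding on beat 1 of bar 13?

Beat 1 of bar 13 is beat (13−1)×2 + 1 = 25 overall.
Running totals: Eadd9 ends at 7, Ab6 ends at 11, C#sus4 ends at 16, Eb ends at 18, Ab7 ends at 19, B7 ends at 20, Dadd9 ends at 23, Emaj7 ends at 25.
Beat 25 falls within Emaj7.

Emaj7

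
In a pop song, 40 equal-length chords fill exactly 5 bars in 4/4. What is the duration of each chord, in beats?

0.5 beats

5 bars × 4 beats/bar = 20 beats total.
20 beats ÷ 40 chords = 0.5 beats per chord.
(That is an eighth note.)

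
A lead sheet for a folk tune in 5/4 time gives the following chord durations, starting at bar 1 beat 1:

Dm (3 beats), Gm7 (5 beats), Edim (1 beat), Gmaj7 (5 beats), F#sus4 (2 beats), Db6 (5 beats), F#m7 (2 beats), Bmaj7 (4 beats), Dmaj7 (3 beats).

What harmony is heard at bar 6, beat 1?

Beat 1 of bar 6 is beat (6−1)×5 + 1 = 26 overall.
Running totals: Dm ends at 3, Gm7 ends at 8, Edim ends at 9, Gmaj7 ends at 14, F#sus4 ends at 16, Db6 ends at 21, F#m7 ends at 23, Bmaj7 ends at 27.
Beat 26 falls within Bmaj7.

Bmaj7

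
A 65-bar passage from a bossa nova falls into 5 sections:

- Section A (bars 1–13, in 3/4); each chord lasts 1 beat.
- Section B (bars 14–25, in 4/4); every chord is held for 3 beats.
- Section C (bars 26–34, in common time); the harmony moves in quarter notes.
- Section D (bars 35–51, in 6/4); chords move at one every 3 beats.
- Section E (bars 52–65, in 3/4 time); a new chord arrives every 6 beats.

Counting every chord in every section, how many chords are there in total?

A: 13 bars × 3 beats = 39 beats; 1 beat/chord → 39 chords.
B: 12 bars × 4 beats = 48 beats; 3 beats/chord → 16 chords.
C: 9 bars × 4 beats = 36 beats; 1 beat/chord → 36 chords.
D: 17 bars × 6 beats = 102 beats; 3 beats/chord → 34 chords.
E: 14 bars × 3 beats = 42 beats; 6 beats/chord → 7 chords.
Total: 39 + 16 + 36 + 34 + 7 = 132.

132 chords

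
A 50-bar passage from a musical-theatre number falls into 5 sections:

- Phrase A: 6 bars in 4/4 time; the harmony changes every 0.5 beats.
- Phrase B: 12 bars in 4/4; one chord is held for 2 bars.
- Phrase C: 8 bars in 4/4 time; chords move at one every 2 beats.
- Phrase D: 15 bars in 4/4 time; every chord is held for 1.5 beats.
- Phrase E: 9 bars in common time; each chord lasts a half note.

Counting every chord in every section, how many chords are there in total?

128 chords

A: 6·4 = 24 beats, 24/0.5 = 48 chords.
B: 12·4 = 48 beats, 48/8 = 6 chords.
C: 8·4 = 32 beats, 32/2 = 16 chords.
D: 15·4 = 60 beats, 60/1.5 = 40 chords.
E: 9·4 = 36 beats, 36/2 = 18 chords.
Total: 48 + 6 + 16 + 40 + 18 = 128.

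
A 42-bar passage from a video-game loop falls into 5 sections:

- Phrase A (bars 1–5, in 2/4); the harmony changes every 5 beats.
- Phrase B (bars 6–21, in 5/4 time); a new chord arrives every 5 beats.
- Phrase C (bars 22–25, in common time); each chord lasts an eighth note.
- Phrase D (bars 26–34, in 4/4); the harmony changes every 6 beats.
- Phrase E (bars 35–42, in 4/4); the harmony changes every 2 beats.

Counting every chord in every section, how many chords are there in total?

72 chords

A: 5·2 = 10 beats, 10/5 = 2 chords.
B: 16·5 = 80 beats, 80/5 = 16 chords.
C: 4·4 = 16 beats, 16/0.5 = 32 chords.
D: 9·4 = 36 beats, 36/6 = 6 chords.
E: 8·4 = 32 beats, 32/2 = 16 chords.
Total: 2 + 16 + 32 + 6 + 16 = 72.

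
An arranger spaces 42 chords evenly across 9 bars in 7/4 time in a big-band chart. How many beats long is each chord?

1.5 beats

9 bars × 7 beats/bar = 63 beats total.
63 beats ÷ 42 chords = 1.5 beats per chord.
(That is a dotted quarter note.)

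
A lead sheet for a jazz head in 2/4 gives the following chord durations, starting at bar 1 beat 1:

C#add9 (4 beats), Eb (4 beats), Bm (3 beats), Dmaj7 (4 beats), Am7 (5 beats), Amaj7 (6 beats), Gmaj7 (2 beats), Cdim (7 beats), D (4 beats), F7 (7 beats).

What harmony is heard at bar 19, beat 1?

D

Beat 1 of bar 19 is beat (19−1)×2 + 1 = 37 overall.
Running totals: C#add9 ends at 4, Eb ends at 8, Bm ends at 11, Dmaj7 ends at 15, Am7 ends at 20, Amaj7 ends at 26, Gmaj7 ends at 28, Cdim ends at 35, D ends at 39.
Beat 37 falls within D.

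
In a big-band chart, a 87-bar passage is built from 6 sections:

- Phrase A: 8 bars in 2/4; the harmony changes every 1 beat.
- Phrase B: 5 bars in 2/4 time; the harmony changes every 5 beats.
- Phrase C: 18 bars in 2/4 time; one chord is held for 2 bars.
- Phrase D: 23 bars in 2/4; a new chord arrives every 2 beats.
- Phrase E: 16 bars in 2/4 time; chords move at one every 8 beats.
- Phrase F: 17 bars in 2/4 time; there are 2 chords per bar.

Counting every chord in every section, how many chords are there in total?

A: 8 bars × 2 beats = 16 beats; 1 beat/chord → 16 chords.
B: 5 bars × 2 beats = 10 beats; 5 beats/chord → 2 chords.
C: 18 bars × 2 beats = 36 beats; 4 beats/chord → 9 chords.
D: 23 bars × 2 beats = 46 beats; 2 beats/chord → 23 chords.
E: 16 bars × 2 beats = 32 beats; 8 beats/chord → 4 chords.
F: 17 bars × 2 beats = 34 beats; 1 beat/chord → 34 chords.
Total: 16 + 2 + 9 + 23 + 4 + 34 = 88.

88 chords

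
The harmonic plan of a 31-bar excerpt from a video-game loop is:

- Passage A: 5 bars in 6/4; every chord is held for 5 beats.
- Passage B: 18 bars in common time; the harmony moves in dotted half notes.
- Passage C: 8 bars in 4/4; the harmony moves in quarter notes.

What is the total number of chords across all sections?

A has 30 beats and chords last 5 each, so 6 chords.
B has 72 beats and chords last 3 each, so 24 chords.
C has 32 beats and chords last 1 each, so 32 chords.
Total: 6 + 24 + 32 = 62.

62 chords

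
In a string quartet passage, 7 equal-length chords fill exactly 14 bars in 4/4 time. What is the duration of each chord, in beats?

8 beats

14 bars × 4 beats/bar = 56 beats total.
56 beats ÷ 7 chords = 8 beats per chord.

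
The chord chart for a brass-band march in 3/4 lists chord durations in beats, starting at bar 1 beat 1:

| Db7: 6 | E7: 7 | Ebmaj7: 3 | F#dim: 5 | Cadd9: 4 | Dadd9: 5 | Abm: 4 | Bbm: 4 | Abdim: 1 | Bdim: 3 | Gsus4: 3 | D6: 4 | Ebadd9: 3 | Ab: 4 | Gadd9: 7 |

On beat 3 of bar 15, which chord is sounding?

Beat 3 of bar 15 is beat (15−1)×3 + 3 = 45 overall.
Running totals: Db7 ends at 6, E7 ends at 13, Ebmaj7 ends at 16, F#dim ends at 21, Cadd9 ends at 25, Dadd9 ends at 30, Abm ends at 34, Bbm ends at 38, Abdim ends at 39, Bdim ends at 42, Gsus4 ends at 45.
Beat 45 falls within Gsus4.

Gsus4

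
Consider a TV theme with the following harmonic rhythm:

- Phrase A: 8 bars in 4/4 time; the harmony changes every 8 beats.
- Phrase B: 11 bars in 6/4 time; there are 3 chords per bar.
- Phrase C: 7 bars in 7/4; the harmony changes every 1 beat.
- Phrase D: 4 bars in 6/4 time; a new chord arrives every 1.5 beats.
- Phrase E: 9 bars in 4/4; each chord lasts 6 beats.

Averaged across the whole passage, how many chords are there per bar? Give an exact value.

36/13 chords per bar

A: 8 × 4 = 32 beats ÷ 8 = 4 chords.
B: 11 × 6 = 66 beats ÷ 2 = 33 chords.
C: 7 × 7 = 49 beats ÷ 1 = 49 chords.
D: 4 × 6 = 24 beats ÷ 1.5 = 16 chords.
E: 9 × 4 = 36 beats ÷ 6 = 6 chords.
Overall: 108 chords over 39 bars → 108/39 = 36/13 chords per bar.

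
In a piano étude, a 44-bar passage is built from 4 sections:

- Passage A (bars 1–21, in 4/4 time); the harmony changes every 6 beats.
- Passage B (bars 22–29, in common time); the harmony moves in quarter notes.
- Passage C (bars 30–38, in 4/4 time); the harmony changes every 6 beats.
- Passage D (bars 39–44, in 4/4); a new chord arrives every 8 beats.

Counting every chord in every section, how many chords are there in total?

A: 21 bars × 4 beats = 84 beats; 6 beats/chord → 14 chords.
B: 8 bars × 4 beats = 32 beats; 1 beat/chord → 32 chords.
C: 9 bars × 4 beats = 36 beats; 6 beats/chord → 6 chords.
D: 6 bars × 4 beats = 24 beats; 8 beats/chord → 3 chords.
Total: 14 + 32 + 6 + 3 = 55.

55 chords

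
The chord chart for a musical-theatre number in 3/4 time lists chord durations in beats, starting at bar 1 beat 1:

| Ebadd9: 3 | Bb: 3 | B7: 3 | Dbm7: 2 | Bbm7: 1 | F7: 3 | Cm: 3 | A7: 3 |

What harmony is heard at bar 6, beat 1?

Cm

Beat 1 of bar 6 is beat (6−1)×3 + 1 = 16 overall.
Running totals: Ebadd9 ends at 3, Bb ends at 6, B7 ends at 9, Dbm7 ends at 11, Bbm7 ends at 12, F7 ends at 15, Cm ends at 18.
Beat 16 falls within Cm.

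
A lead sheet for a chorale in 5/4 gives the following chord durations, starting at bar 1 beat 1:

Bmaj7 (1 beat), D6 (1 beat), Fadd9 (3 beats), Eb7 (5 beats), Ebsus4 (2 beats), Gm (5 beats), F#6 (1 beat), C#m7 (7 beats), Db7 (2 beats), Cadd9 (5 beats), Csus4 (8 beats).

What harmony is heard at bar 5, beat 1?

C#m7

Beat 1 of bar 5 is beat (5−1)×5 + 1 = 21 overall.
Running totals: Bmaj7 ends at 1, D6 ends at 2, Fadd9 ends at 5, Eb7 ends at 10, Ebsus4 ends at 12, Gm ends at 17, F#6 ends at 18, C#m7 ends at 25.
Beat 21 falls within C#m7.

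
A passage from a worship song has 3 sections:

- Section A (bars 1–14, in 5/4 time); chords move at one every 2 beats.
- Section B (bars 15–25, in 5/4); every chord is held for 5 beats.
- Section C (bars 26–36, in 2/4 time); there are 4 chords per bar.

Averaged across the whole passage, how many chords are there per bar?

2.5 chords per bar

A: 14 bars of 5 beats is 70 beats; at 2 beats each that's 35 chords.
B: 11 bars of 5 beats is 55 beats; at 5 beats each that's 11 chords.
C: 11 bars of 2 beats is 22 beats; at 0.5 beats each that's 44 chords.
Overall: 90 chords over 36 bars → 90/36 = 2.5 chords per bar.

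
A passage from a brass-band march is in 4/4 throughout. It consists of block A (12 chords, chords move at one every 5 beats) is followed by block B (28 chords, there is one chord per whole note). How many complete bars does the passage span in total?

43 bars

A: 12 × 5 = 60 beats = 15 bars.
B: 28 × 4 = 112 beats = 28 bars.
Total: 15 + 28 = 43 bars.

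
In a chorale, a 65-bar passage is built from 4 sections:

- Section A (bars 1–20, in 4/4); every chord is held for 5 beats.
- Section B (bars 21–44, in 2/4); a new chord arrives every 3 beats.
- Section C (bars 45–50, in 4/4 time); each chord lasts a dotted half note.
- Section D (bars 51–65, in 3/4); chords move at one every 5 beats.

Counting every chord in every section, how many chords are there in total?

49 chords

A has 80 beats and chords last 5 each, so 16 chords.
B has 48 beats and chords last 3 each, so 16 chords.
C has 24 beats and chords last 3 each, so 8 chords.
D has 45 beats and chords last 5 each, so 9 chords.
Total: 16 + 16 + 8 + 9 = 49.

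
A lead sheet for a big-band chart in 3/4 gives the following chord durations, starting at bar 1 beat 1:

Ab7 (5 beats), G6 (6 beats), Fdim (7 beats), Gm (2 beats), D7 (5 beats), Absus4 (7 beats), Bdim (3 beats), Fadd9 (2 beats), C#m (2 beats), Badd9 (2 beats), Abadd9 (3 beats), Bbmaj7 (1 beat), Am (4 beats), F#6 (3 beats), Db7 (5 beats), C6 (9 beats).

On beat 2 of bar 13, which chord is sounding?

Beat 2 of bar 13 is beat (13−1)×3 + 2 = 38 overall.
Running totals: Ab7 ends at 5, G6 ends at 11, Fdim ends at 18, Gm ends at 20, D7 ends at 25, Absus4 ends at 32, Bdim ends at 35, Fadd9 ends at 37, C#m ends at 39.
Beat 38 falls within C#m.

C#m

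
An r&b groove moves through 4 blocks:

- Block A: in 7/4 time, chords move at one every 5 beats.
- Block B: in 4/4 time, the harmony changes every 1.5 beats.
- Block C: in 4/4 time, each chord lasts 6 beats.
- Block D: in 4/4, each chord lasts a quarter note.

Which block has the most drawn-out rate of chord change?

Block C

A: 7/5 = 1.4 chords/bar.
B: 4/1.5 = 8/3 chords/bar.
C: 4/6 = 2/3 chords/bar.
D: 4/1 = 4 chords/bar.
Slowest is C at 2/3 chords/bar.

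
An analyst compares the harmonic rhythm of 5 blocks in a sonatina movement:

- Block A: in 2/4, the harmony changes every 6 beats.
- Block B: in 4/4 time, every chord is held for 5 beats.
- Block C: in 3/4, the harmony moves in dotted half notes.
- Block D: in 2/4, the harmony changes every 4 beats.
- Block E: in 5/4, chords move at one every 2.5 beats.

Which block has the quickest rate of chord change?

A: 2/6 = 1/3 chords/bar.
B: 4/5 = 0.8 chords/bar.
C: 3/3 = 1 chord/bar.
D: 2/4 = 0.5 chords/bar.
E: 5/2.5 = 2 chords/bar.
Fastest is E at 2 chords/bar.

Block E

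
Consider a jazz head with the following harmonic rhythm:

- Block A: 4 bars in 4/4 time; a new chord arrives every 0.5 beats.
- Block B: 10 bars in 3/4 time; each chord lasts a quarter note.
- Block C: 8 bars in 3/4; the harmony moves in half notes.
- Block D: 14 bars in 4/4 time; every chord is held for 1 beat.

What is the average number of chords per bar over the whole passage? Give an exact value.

A: 4 × 4 = 16 beats ÷ 0.5 = 32 chords.
B: 10 × 3 = 30 beats ÷ 1 = 30 chords.
C: 8 × 3 = 24 beats ÷ 2 = 12 chords.
D: 14 × 4 = 56 beats ÷ 1 = 56 chords.
Overall: 130 chords over 36 bars → 130/36 = 65/18 chords per bar.

65/18 chords per bar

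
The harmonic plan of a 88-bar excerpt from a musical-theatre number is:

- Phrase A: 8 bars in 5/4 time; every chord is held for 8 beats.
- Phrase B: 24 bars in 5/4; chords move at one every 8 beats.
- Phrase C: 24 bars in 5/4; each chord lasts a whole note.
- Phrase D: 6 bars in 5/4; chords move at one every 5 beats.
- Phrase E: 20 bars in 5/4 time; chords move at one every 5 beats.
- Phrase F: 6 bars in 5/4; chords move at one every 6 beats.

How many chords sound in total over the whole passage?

A: 8·5 = 40 beats, 40/8 = 5 chords.
B: 24·5 = 120 beats, 120/8 = 15 chords.
C: 24·5 = 120 beats, 120/4 = 30 chords.
D: 6·5 = 30 beats, 30/5 = 6 chords.
E: 20·5 = 100 beats, 100/5 = 20 chords.
F: 6·5 = 30 beats, 30/6 = 5 chords.
Total: 5 + 15 + 30 + 6 + 20 + 5 = 81.

81 chords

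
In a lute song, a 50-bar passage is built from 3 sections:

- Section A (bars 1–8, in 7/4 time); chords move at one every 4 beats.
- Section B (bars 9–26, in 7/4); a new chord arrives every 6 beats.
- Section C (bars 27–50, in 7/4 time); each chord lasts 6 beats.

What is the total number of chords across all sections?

63 chords

A: 8·7 = 56 beats, 56/4 = 14 chords.
B: 18·7 = 126 beats, 126/6 = 21 chords.
C: 24·7 = 168 beats, 168/6 = 28 chords.
Total: 14 + 21 + 28 = 63.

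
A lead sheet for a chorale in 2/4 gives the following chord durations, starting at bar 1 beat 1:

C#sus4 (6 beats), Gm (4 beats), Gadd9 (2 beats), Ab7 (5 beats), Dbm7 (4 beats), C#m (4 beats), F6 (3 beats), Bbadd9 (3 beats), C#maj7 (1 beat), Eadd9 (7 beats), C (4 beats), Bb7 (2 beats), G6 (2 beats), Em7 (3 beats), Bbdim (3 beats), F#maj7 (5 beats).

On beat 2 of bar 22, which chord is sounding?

Bb7

Beat 2 of bar 22 is beat (22−1)×2 + 2 = 44 overall.
Running totals: C#sus4 ends at 6, Gm ends at 10, Gadd9 ends at 12, Ab7 ends at 17, Dbm7 ends at 21, C#m ends at 25, F6 ends at 28, Bbadd9 ends at 31, C#maj7 ends at 32, Eadd9 ends at 39, C ends at 43, Bb7 ends at 45.
Beat 44 falls within Bb7.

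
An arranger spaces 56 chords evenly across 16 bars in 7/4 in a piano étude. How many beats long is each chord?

2 beats

16 bars × 7 beats/bar = 112 beats total.
112 beats ÷ 56 chords = 2 beats per chord.
(That is a half note.)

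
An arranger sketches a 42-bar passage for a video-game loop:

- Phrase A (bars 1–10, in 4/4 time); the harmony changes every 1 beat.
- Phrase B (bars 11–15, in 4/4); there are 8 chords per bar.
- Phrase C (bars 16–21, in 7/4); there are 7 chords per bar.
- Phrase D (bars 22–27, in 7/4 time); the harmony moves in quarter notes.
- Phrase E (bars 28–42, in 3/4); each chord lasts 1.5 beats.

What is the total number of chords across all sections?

194 chords

A has 40 beats and chords last 1 each, so 40 chords.
B has 20 beats and chords last 0.5 each, so 40 chords.
C has 42 beats and chords last 1 each, so 42 chords.
D has 42 beats and chords last 1 each, so 42 chords.
E has 45 beats and chords last 1.5 each, so 30 chords.
Total: 40 + 40 + 42 + 42 + 30 = 194.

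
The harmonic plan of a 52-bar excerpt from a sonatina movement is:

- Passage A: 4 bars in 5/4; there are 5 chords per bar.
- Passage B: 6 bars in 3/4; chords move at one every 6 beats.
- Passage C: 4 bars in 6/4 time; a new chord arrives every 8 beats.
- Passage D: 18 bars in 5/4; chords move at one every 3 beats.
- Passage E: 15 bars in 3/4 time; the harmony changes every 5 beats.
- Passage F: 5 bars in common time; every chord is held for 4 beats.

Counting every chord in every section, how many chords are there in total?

A has 20 beats and chords last 1 each, so 20 chords.
B has 18 beats and chords last 6 each, so 3 chords.
C has 24 beats and chords last 8 each, so 3 chords.
D has 90 beats and chords last 3 each, so 30 chords.
E has 45 beats and chords last 5 each, so 9 chords.
F has 20 beats and chords last 4 each, so 5 chords.
Total: 20 + 3 + 3 + 30 + 9 + 5 = 70.

70 chords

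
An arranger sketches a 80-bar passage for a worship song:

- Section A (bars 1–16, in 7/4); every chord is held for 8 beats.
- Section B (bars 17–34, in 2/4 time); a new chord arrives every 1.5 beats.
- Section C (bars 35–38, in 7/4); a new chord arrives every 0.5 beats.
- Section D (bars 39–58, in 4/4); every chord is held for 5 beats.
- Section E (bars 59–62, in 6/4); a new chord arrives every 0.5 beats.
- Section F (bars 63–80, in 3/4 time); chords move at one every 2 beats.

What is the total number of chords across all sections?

185 chords

A: 16·7 = 112 beats, 112/8 = 14 chords.
B: 18·2 = 36 beats, 36/1.5 = 24 chords.
C: 4·7 = 28 beats, 28/0.5 = 56 chords.
D: 20·4 = 80 beats, 80/5 = 16 chords.
E: 4·6 = 24 beats, 24/0.5 = 48 chords.
F: 18·3 = 54 beats, 54/2 = 27 chords.
Total: 14 + 24 + 56 + 16 + 48 + 27 = 185.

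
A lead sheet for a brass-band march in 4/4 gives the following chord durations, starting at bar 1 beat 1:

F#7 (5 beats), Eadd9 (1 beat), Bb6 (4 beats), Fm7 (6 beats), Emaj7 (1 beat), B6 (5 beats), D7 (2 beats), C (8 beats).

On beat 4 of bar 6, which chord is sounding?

Beat 4 of bar 6 is beat (6−1)×4 + 4 = 24 overall.
Running totals: F#7 ends at 5, Eadd9 ends at 6, Bb6 ends at 10, Fm7 ends at 16, Emaj7 ends at 17, B6 ends at 22, D7 ends at 24.
Beat 24 falls within D7.

D7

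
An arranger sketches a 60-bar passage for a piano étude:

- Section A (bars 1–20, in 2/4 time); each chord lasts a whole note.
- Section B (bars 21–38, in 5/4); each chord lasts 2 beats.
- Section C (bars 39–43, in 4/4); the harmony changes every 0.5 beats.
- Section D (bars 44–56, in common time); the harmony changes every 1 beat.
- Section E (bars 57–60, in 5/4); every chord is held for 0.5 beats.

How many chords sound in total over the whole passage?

A: 20 bars × 2 beats = 40 beats; 4 beats/chord → 10 chords.
B: 18 bars × 5 beats = 90 beats; 2 beats/chord → 45 chords.
C: 5 bars × 4 beats = 20 beats; 0.5 beats/chord → 40 chords.
D: 13 bars × 4 beats = 52 beats; 1 beat/chord → 52 chords.
E: 4 bars × 5 beats = 20 beats; 0.5 beats/chord → 40 chords.
Total: 10 + 45 + 40 + 52 + 40 = 187.

187 chords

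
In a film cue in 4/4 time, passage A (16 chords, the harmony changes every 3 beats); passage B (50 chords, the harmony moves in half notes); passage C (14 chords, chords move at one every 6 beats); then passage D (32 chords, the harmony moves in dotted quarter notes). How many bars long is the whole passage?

A: 16 × 3 = 48 beats = 12 bars.
B: 50 × 2 = 100 beats = 25 bars.
C: 14 × 6 = 84 beats = 21 bars.
D: 32 × 1.5 = 48 beats = 12 bars.
Total: 12 + 25 + 21 + 12 = 70 bars.

70 bars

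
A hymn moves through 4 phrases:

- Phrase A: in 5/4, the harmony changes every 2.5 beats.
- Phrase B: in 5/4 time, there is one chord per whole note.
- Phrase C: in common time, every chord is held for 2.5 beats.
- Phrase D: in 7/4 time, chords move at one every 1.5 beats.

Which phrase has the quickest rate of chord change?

Phrase D

A: 5 beats/bar ÷ 2.5 beats/chord = 2 chords/bar.
B: 5 beats/bar ÷ 4 beats/chord = 1.25 chords/bar.
C: 4 beats/bar ÷ 2.5 beats/chord = 1.6 chords/bar.
D: 7 beats/bar ÷ 1.5 beats/chord = 14/3 chords/bar.
Fastest is D at 14/3 chords/bar.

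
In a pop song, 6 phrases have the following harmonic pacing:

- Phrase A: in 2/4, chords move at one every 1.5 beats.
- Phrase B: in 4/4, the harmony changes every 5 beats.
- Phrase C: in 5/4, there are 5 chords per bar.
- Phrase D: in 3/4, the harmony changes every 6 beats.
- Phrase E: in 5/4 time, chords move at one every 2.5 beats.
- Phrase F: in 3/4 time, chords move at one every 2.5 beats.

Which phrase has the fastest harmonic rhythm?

Phrase C

A: 2/1.5 = 4/3 chords/bar.
B: 4/5 = 0.8 chords/bar.
C: 5/1 = 5 chords/bar.
D: 3/6 = 0.5 chords/bar.
E: 5/2.5 = 2 chords/bar.
F: 3/2.5 = 1.2 chords/bar.
Fastest is C at 5 chords/bar.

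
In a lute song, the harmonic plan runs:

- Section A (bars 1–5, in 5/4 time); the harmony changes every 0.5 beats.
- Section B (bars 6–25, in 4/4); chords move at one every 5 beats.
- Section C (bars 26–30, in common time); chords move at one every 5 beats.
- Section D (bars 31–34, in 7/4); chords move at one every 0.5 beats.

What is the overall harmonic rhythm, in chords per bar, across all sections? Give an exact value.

63/17 chords per bar

A: 5 × 5 = 25 beats ÷ 0.5 = 50 chords.
B: 20 × 4 = 80 beats ÷ 5 = 16 chords.
C: 5 × 4 = 20 beats ÷ 5 = 4 chords.
D: 4 × 7 = 28 beats ÷ 0.5 = 56 chords.
Overall: 126 chords over 34 bars → 126/34 = 63/17 chords per bar.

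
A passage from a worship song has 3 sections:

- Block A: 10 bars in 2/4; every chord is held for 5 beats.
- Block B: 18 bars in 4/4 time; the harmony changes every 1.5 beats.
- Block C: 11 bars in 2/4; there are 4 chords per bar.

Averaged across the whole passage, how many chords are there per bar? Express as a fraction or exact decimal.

A: 10 × 2 = 20 beats ÷ 5 = 4 chords.
B: 18 × 4 = 72 beats ÷ 1.5 = 48 chords.
C: 11 × 2 = 22 beats ÷ 0.5 = 44 chords.
Overall: 96 chords over 39 bars → 96/39 = 32/13 chords per bar.

32/13 chords per bar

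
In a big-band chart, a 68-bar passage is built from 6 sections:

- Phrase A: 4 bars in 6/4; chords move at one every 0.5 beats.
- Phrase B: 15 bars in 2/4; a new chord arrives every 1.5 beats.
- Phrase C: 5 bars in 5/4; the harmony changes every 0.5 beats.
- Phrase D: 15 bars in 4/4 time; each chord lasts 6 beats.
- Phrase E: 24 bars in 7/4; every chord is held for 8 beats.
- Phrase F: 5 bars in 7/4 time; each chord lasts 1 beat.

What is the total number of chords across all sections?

184 chords

A: 4 bars × 6 beats = 24 beats; 0.5 beats/chord → 48 chords.
B: 15 bars × 2 beats = 30 beats; 1.5 beats/chord → 20 chords.
C: 5 bars × 5 beats = 25 beats; 0.5 beats/chord → 50 chords.
D: 15 bars × 4 beats = 60 beats; 6 beats/chord → 10 chords.
E: 24 bars × 7 beats = 168 beats; 8 beats/chord → 21 chords.
F: 5 bars × 7 beats = 35 beats; 1 beat/chord → 35 chords.
Total: 48 + 20 + 50 + 10 + 21 + 35 = 184.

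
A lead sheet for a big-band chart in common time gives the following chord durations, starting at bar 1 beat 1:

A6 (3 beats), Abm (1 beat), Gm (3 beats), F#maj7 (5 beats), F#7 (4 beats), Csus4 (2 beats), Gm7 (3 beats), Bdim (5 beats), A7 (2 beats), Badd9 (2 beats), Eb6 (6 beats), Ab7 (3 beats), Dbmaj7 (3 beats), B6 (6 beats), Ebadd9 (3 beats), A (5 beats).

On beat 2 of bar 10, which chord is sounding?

Beat 2 of bar 10 is beat (10−1)×4 + 2 = 38 overall.
Running totals: A6 ends at 3, Abm ends at 4, Gm ends at 7, F#maj7 ends at 12, F#7 ends at 16, Csus4 ends at 18, Gm7 ends at 21, Bdim ends at 26, A7 ends at 28, Badd9 ends at 30, Eb6 ends at 36, Ab7 ends at 39.
Beat 38 falls within Ab7.

Ab7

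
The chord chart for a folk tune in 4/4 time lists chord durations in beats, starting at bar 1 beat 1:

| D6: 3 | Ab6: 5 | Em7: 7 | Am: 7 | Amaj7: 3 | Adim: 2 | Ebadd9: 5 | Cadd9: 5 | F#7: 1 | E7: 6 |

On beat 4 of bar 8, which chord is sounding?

Ebadd9

Beat 4 of bar 8 is beat (8−1)×4 + 4 = 32 overall.
Running totals: D6 ends at 3, Ab6 ends at 8, Em7 ends at 15, Am ends at 22, Amaj7 ends at 25, Adim ends at 27, Ebadd9 ends at 32.
Beat 32 falls within Ebadd9.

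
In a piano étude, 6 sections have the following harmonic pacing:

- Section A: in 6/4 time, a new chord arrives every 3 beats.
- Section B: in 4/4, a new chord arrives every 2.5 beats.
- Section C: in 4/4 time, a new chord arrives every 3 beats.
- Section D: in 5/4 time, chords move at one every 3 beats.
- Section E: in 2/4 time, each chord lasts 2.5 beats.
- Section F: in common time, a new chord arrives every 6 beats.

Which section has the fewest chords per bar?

Section F

A: 6 beats/bar ÷ 3 beats/chord = 2 chords/bar.
B: 4 beats/bar ÷ 2.5 beats/chord = 1.6 chords/bar.
C: 4 beats/bar ÷ 3 beats/chord = 4/3 chords/bar.
D: 5 beats/bar ÷ 3 beats/chord = 5/3 chords/bar.
E: 2 beats/bar ÷ 2.5 beats/chord = 0.8 chords/bar.
F: 4 beats/bar ÷ 6 beats/chord = 2/3 chords/bar.
Slowest is F at 2/3 chords/bar.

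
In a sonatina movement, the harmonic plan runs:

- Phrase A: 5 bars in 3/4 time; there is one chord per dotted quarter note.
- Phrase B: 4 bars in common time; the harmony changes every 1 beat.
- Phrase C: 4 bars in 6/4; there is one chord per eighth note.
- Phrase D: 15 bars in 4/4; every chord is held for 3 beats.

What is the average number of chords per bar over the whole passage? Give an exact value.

47/14 chords per bar

A: 5 × 3 = 15 beats ÷ 1.5 = 10 chords.
B: 4 × 4 = 16 beats ÷ 1 = 16 chords.
C: 4 × 6 = 24 beats ÷ 0.5 = 48 chords.
D: 15 × 4 = 60 beats ÷ 3 = 20 chords.
Overall: 94 chords over 28 bars → 94/28 = 47/14 chords per bar.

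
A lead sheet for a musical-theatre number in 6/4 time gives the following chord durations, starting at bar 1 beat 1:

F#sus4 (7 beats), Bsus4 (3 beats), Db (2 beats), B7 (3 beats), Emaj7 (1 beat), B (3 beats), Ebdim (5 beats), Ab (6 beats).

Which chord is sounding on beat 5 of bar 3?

B

Beat 5 of bar 3 is beat (3−1)×6 + 5 = 17 overall.
Running totals: F#sus4 ends at 7, Bsus4 ends at 10, Db ends at 12, B7 ends at 15, Emaj7 ends at 16, B ends at 19.
Beat 17 falls within B.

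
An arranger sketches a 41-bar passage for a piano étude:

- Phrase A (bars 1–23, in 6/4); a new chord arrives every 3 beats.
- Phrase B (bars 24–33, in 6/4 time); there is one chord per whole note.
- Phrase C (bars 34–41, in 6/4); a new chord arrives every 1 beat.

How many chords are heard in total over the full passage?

109 chords

A: 23·6 = 138 beats, 138/3 = 46 chords.
B: 10·6 = 60 beats, 60/4 = 15 chords.
C: 8·6 = 48 beats, 48/1 = 48 chords.
Total: 46 + 15 + 48 = 109.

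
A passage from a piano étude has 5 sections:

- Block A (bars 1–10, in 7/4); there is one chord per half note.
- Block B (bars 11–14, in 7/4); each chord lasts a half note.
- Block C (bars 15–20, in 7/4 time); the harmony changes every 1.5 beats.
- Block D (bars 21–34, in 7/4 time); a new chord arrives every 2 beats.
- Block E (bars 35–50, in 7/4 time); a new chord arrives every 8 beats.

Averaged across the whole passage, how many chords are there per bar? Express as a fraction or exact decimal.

A: 10 × 7 = 70 beats ÷ 2 = 35 chords.
B: 4 × 7 = 28 beats ÷ 2 = 14 chords.
C: 6 × 7 = 42 beats ÷ 1.5 = 28 chords.
D: 14 × 7 = 98 beats ÷ 2 = 49 chords.
E: 16 × 7 = 112 beats ÷ 8 = 14 chords.
Overall: 140 chords over 50 bars → 140/50 = 2.8 chords per bar.

2.8 chords per bar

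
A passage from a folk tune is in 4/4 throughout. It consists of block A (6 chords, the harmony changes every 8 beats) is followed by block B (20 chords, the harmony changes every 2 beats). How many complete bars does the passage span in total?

22 bars

A: 6 × 8 = 48 beats = 12 bars.
B: 20 × 2 = 40 beats = 10 bars.
Total: 12 + 10 = 22 bars.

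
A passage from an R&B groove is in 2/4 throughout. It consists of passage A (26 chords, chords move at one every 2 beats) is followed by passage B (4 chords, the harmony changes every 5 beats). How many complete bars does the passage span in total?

A: 26 × 2 = 52 beats = 26 bars.
B: 4 × 5 = 20 beats = 10 bars.
Total: 26 + 10 = 36 bars.

36 bars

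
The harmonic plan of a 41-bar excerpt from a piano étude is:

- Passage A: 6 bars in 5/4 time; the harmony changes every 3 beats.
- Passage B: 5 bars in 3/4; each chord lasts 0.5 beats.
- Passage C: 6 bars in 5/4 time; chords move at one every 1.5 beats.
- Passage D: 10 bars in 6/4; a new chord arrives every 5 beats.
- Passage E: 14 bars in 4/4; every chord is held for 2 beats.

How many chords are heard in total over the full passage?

100 chords

A has 30 beats and chords last 3 each, so 10 chords.
B has 15 beats and chords last 0.5 each, so 30 chords.
C has 30 beats and chords last 1.5 each, so 20 chords.
D has 60 beats and chords last 5 each, so 12 chords.
E has 56 beats and chords last 2 each, so 28 chords.
Total: 10 + 30 + 20 + 12 + 28 = 100.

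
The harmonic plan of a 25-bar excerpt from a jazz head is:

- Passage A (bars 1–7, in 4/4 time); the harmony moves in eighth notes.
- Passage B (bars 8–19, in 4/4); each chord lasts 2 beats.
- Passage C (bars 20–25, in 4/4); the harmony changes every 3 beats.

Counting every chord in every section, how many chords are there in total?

88 chords

A: 7·4 = 28 beats, 28/0.5 = 56 chords.
B: 12·4 = 48 beats, 48/2 = 24 chords.
C: 6·4 = 24 beats, 24/3 = 8 chords.
Total: 56 + 24 + 8 = 88.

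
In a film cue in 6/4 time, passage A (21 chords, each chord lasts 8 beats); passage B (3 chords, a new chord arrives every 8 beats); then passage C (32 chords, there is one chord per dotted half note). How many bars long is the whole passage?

A: 21 × 8 = 168 beats = 28 bars.
B: 3 × 8 = 24 beats = 4 bars.
C: 32 × 3 = 96 beats = 16 bars.
Total: 28 + 4 + 16 = 48 bars.

48 bars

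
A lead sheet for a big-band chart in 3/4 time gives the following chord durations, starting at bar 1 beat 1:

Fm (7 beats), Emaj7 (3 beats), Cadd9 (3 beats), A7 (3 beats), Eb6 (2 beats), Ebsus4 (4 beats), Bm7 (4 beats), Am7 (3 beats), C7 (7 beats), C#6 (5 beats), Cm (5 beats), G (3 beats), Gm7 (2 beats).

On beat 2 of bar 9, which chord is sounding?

Bm7

Beat 2 of bar 9 is beat (9−1)×3 + 2 = 26 overall.
Running totals: Fm ends at 7, Emaj7 ends at 10, Cadd9 ends at 13, A7 ends at 16, Eb6 ends at 18, Ebsus4 ends at 22, Bm7 ends at 26.
Beat 26 falls within Bm7.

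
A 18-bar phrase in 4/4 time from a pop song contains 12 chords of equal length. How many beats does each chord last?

6 beats

18 bars × 4 beats/bar = 72 beats total.
72 beats ÷ 12 chords = 6 beats per chord.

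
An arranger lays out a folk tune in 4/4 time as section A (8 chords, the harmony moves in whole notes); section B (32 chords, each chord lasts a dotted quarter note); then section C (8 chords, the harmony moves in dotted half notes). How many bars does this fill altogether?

26 bars

A: 8 × 4 = 32 beats = 8 bars.
B: 32 × 1.5 = 48 beats = 12 bars.
C: 8 × 3 = 24 beats = 6 bars.
Total: 8 + 12 + 6 = 26 bars.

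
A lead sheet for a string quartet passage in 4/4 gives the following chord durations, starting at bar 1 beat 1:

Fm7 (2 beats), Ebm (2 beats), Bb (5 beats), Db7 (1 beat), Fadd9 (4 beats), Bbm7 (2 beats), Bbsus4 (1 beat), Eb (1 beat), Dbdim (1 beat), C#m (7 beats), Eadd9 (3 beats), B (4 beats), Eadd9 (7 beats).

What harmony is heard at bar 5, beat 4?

Beat 4 of bar 5 is beat (5−1)×4 + 4 = 20 overall.
Running totals: Fm7 ends at 2, Ebm ends at 4, Bb ends at 9, Db7 ends at 10, Fadd9 ends at 14, Bbm7 ends at 16, Bbsus4 ends at 17, Eb ends at 18, Dbdim ends at 19, C#m ends at 26.
Beat 20 falls within C#m.

C#m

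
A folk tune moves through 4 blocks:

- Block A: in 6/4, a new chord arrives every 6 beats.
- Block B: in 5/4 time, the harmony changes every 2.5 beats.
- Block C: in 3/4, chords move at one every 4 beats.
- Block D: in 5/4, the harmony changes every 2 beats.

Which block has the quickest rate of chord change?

Block D

A: 6/6 = 1 chord/bar.
B: 5/2.5 = 2 chords/bar.
C: 3/4 = 0.75 chords/bar.
D: 5/2 = 2.5 chords/bar.
Fastest is D at 2.5 chords/bar.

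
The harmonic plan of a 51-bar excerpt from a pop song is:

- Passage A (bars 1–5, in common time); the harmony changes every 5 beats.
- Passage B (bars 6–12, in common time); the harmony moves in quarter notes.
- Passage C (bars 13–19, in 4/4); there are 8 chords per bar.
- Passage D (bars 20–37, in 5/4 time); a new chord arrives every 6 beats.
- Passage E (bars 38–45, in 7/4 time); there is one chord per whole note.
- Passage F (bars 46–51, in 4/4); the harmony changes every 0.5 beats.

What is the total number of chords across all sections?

165 chords

A: 5 bars × 4 beats = 20 beats; 5 beats/chord → 4 chords.
B: 7 bars × 4 beats = 28 beats; 1 beat/chord → 28 chords.
C: 7 bars × 4 beats = 28 beats; 0.5 beats/chord → 56 chords.
D: 18 bars × 5 beats = 90 beats; 6 beats/chord → 15 chords.
E: 8 bars × 7 beats = 56 beats; 4 beats/chord → 14 chords.
F: 6 bars × 4 beats = 24 beats; 0.5 beats/chord → 48 chords.
Total: 4 + 28 + 56 + 15 + 14 + 48 = 165.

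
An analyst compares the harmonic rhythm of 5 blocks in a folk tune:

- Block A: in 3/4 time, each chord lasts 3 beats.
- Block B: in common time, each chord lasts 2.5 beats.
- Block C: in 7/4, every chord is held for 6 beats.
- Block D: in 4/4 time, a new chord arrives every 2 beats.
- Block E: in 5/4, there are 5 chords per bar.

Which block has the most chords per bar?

A: 3/3 = 1 chord/bar.
B: 4/2.5 = 1.6 chords/bar.
C: 7/6 = 7/6 chords/bar.
D: 4/2 = 2 chords/bar.
E: 5/1 = 5 chords/bar.
Fastest is E at 5 chords/bar.

Block E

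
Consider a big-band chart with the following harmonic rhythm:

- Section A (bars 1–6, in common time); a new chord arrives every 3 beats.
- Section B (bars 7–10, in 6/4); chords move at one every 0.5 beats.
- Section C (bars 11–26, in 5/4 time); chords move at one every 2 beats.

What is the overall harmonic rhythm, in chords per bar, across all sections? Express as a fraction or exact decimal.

A: 6 × 4 = 24 beats ÷ 3 = 8 chords.
B: 4 × 6 = 24 beats ÷ 0.5 = 48 chords.
C: 16 × 5 = 80 beats ÷ 2 = 40 chords.
Overall: 96 chords over 26 bars → 96/26 = 48/13 chords per bar.

48/13 chords per bar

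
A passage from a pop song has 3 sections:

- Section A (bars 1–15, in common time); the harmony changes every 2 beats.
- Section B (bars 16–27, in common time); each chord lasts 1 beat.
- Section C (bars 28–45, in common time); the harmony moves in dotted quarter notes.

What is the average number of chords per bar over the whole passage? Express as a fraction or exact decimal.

2.8 chords per bar

A: 15 × 4 = 60 beats ÷ 2 = 30 chords.
B: 12 × 4 = 48 beats ÷ 1 = 48 chords.
C: 18 × 4 = 72 beats ÷ 1.5 = 48 chords.
Overall: 126 chords over 45 bars → 126/45 = 2.8 chords per bar.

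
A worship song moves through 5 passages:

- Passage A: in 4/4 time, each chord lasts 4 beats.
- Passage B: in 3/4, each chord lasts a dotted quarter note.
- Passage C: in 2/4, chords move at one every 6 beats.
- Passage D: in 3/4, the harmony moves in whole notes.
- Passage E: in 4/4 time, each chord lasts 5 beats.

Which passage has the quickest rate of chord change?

Passage B

A: each chord is 4 beats in 4/4, so 1 per bar.
B: each chord is 1.5 beats in 3/4, so 2 per bar.
C: each chord is 6 beats in 2/4, so 1/3 per bar.
D: each chord is 4 beats in 3/4, so 0.75 per bar.
E: each chord is 5 beats in 4/4, so 0.8 per bar.
Fastest is B at 2 chords/bar.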